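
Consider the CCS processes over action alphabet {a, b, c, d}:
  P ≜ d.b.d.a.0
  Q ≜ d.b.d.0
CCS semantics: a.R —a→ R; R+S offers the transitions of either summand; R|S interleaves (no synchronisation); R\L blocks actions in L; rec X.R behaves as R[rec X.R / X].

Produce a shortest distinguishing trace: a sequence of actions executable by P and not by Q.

LTS(P): 5 reachable states
  m0 = d.b.d.a.0 :: —d→ m1
  m1 = b.d.a.0 :: —b→ m2
  m2 = d.a.0 :: —d→ m3
  m3 = a.0 :: —a→ m4
  m4 = 0 :: deadlocked
LTS(Q): 4 reachable states
  n0 = d.b.d.0 :: —d→ n1
  n1 = b.d.0 :: —b→ n2
  n2 = d.0 :: —d→ n3
  n3 = 0 :: deadlocked
Run σ = ⟨dbda⟩ on P: start {m0}
  [1] d ⇒ {m1}
  [2] b ⇒ {m2}
  [3] d ⇒ {m3}
  [4] a ⇒ {m4}
  P completes σ.
Run σ = ⟨dbda⟩ on Q: start {n0}
  [1] d ⇒ {n1}
  [2] b ⇒ {n2}
  [3] d ⇒ {n3}
  [4] a ⇒ no successor for Q

dbda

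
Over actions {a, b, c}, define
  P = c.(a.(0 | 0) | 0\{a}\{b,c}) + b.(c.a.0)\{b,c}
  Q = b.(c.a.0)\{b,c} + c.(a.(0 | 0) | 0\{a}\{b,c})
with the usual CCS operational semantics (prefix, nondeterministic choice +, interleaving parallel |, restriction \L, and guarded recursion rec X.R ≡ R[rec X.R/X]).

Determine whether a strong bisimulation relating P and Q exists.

LTS(P): 4 reachable states
  u0 = c.(a.(0 | 0) | 0\{a}\{b,c}) + b.(c.a.0)\{b,c} :: -b-> u1, -c-> u2
  u1 = (c.a.0)\{b,c} :: stopped
  u2 = a.(0 | 0) | 0\{a}\{b,c} :: -a-> u3
  u3 = 0 | 0 | 0\{a}\{b,c} :: stopped
LTS(Q): 4 reachable states
  v0 = b.(c.a.0)\{b,c} + c.(a.(0 | 0) | 0\{a}\{b,c}) :: -b-> v1, -c-> v2
  v1 = (c.a.0)\{b,c} :: stopped
  v2 = a.(0 | 0) | 0\{a}\{b,c} :: -a-> v3
  v3 = 0 | 0 | 0\{a}\{b,c} :: stopped
Coarsest stable partition (strong bisimilarity classes):
  B0 = {u0, v0}
  B1 = {u2, v2}
  B2 = {u1, u3, v1, v3}
u0 ∈ B0, v0 ∈ B0 → same block

P ~ Q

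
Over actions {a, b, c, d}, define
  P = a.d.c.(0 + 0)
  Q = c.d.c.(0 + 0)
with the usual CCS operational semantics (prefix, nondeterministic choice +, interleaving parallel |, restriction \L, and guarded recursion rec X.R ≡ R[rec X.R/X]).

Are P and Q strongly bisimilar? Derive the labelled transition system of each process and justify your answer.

P's transition system — 4 states:
  m0 = a.d.c.(0 + 0) ⊢ -a-> m1
  m1 = d.c.(0 + 0) ⊢ -d-> m2
  m2 = c.(0 + 0) ⊢ -c-> m3
  m3 = 0 + 0 ⊢ deadlocked
Q's transition system — 4 states:
  n0 = c.d.c.(0 + 0) ⊢ -c-> n1
  n1 = d.c.(0 + 0) ⊢ -d-> n2
  n2 = c.(0 + 0) ⊢ -c-> n3
  n3 = 0 + 0 ⊢ deadlocked
Bisimilarity quotient blocks:
  B0 = {m0}
  B1 = {m1, n1}
  B2 = {m2, n2}
  B3 = {m3, n3}
  B4 = {n0}
m0 ∈ B0, n0 ∈ B4 → different blocks

P ≁ Q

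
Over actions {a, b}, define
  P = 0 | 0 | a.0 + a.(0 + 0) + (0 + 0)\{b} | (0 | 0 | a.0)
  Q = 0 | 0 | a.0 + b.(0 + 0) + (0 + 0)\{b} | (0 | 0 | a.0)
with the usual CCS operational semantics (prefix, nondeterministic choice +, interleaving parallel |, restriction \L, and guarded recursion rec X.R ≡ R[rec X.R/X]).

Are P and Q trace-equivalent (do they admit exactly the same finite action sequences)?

trace-distinct — witness ⟨b⟩

Reachable graph of P (4 states):
  u0 = 0 | 0 | a.0 + a.(0 + 0) + (0 + 0)\{b} | (0 | 0 | a.0) → --a--▸ u1, --a--▸ u2, --a--▸ u3
  u1 = (0 + 0)\{b} | (0 | 0 | 0) → ·
  u2 = 0 + 0 → ·
  u3 = 0 | 0 | 0 → ·
Reachable graph of Q (4 states):
  v0 = 0 | 0 | a.0 + b.(0 + 0) + (0 + 0)\{b} | (0 | 0 | a.0) → --a--▸ v1, --a--▸ v2, --b--▸ v3
  v1 = (0 + 0)\{b} | (0 | 0 | 0) → ·
  v2 = 0 | 0 | 0 → ·
  v3 = 0 + 0 → ·
Run σ = ⟨b⟩ on Q: start {v0}
  step 1 (b): {v3}
  — Q admits the full trace.
Run σ = ⟨b⟩ on P: start {u0}
  step 1 (b): ∅ (P stuck)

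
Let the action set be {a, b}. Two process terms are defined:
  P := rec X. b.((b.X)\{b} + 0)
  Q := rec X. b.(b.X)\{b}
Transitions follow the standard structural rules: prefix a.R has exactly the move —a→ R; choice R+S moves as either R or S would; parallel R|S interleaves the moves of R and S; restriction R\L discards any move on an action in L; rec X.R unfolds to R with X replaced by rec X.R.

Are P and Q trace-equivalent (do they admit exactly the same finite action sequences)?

P's transition system — 2 states:
  p0 = rec X. b.((b.X)\{b} + 0) ⊢ --b--▸ p1
  p1 = (b.(rec X. b.((b.X)\{b} + 0)))\{b} + 0 ⊢ stopped
Q's transition system — 2 states:
  q0 = rec X. b.(b.X)\{b} ⊢ --b--▸ q1
  q1 = (b.(rec X. b.(b.X)\{b}))\{b} ⊢ stopped
Bisimilarity quotient blocks:
  B0 = {p0, q0}
  B1 = {p1, q1}
p0 ∈ B0, q0 ∈ B0 → same block
Bisimilar ⇒ trace-equivalent.

YES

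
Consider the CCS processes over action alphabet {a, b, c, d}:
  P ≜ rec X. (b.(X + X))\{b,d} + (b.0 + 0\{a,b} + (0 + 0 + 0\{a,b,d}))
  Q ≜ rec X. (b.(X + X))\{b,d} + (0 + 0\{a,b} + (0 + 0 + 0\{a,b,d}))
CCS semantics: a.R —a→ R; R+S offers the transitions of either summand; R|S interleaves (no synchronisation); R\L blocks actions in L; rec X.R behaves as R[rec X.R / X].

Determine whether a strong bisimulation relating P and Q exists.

NO

Reachable graph of P (2 states):
  u0 = rec X. (b.(X + X))\{b,d} + (b.0 + 0\{a,b} + (0 + 0 + 0\{a,b,d})) → -b-> u1
  u1 = 0 → ∅
Reachable graph of Q (1 states):
  v0 = rec X. (b.(X + X))\{b,d} + (0 + 0\{a,b} + (0 + 0 + 0\{a,b,d})) → ∅
Bisimilarity quotient blocks:
  B0 = {u0}
  B1 = {u1, v0}
u0 ∈ B0, v0 ∈ B1 → different blocks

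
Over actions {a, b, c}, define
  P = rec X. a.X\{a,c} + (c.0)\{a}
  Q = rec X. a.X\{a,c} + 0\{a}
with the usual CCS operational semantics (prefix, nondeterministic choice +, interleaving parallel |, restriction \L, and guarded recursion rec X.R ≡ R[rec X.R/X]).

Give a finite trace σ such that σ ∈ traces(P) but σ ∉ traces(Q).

LTS(P): 3 reachable states
  m0 = rec X. a.X\{a,c} + (c.0)\{a} | ··a··> m1, ··c··> m2
  m1 = (rec X. a.X\{a,c} + (c.0)\{a})\{a,c} | stopped
  m2 = 0\{a} | stopped
LTS(Q): 2 reachable states
  n0 = rec X. a.X\{a,c} + 0\{a} | ··a··> n1
  n1 = (rec X. a.X\{a,c} + 0\{a})\{a,c} | stopped
Run σ = ⟨c⟩ on P: start {m0}
  step 1 (c): {m2}
  — P admits the full trace.
Run σ = ⟨c⟩ on Q: start {n0}
  step 1 (c): no successor for Q

c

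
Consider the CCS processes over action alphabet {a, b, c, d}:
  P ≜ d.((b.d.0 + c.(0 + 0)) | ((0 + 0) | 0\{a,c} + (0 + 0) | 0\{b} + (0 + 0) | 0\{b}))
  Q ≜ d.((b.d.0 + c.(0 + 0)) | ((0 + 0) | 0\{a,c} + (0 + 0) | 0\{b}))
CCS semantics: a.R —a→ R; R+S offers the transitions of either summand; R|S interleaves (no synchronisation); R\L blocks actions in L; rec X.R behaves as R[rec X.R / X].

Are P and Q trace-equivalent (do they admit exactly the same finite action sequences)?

trace-equivalent

LTS(P): 5 reachable states
  u0 = d.((b.d.0 + c.(0 + 0)) | ((0 + 0) | 0\{a,c} + (0 + 0) | 0\{b} + (0 + 0) | 0\{b})) has moves =d=> u1
  u1 = (b.d.0 + c.(0 + 0)) | ((0 + 0) | 0\{a,c} + (0 + 0) | 0\{b} + (0 + 0) | 0\{b}) has moves =b=> u2, =c=> u3
  u2 = d.0 | ((0 + 0) | 0\{a,c} + (0 + 0) | 0\{b} + (0 + 0) | 0\{b}) has moves =d=> u4
  u3 = (0 + 0) | ((0 + 0) | 0\{a,c} + (0 + 0) | 0\{b} + (0 + 0) | 0\{b}) has moves ·
  u4 = 0 | ((0 + 0) | 0\{a,c} + (0 + 0) | 0\{b} + (0 + 0) | 0\{b}) has moves ·
LTS(Q): 5 reachable states
  v0 = d.((b.d.0 + c.(0 + 0)) | ((0 + 0) | 0\{a,c} + (0 + 0) | 0\{b})) has moves =d=> v1
  v1 = (b.d.0 + c.(0 + 0)) | ((0 + 0) | 0\{a,c} + (0 + 0) | 0\{b}) has moves =b=> v2, =c=> v3
  v2 = d.0 | ((0 + 0) | 0\{a,c} + (0 + 0) | 0\{b}) has moves =d=> v4
  v3 = (0 + 0) | ((0 + 0) | 0\{a,c} + (0 + 0) | 0\{b}) has moves ·
  v4 = 0 | ((0 + 0) | 0\{a,c} + (0 + 0) | 0\{b}) has moves ·
Partition-refinement fixed point:
  B0 = {u0, v0}
  B1 = {u1, v1}
  B2 = {u2, v2}
  B3 = {u3, u4, v3, v4}
u0 ∈ B0, v0 ∈ B0 → same block
Bisimilar ⇒ trace-equivalent.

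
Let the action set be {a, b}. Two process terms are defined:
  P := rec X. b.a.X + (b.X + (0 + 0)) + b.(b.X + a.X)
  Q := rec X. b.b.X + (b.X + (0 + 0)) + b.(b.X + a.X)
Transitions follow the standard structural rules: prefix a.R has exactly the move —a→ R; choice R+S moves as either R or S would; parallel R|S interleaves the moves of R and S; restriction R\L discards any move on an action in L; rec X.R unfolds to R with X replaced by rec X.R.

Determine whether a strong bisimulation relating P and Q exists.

P's transition system — 3 states:
  m0 = rec X. b.a.X + (b.X + (0 + 0)) + b.(b.X + a.X) | -b-> m0, -b-> m1, -b-> m2
  m1 = a.(rec X. b.a.X + (b.X + (0 + 0)) + b.(b.X + a.X)) | -a-> m0
  m2 = b.(rec X. b.a.X + (b.X + (0 + 0)) + b.(b.X + a.X)) + a.(rec X. b.a.X + (b.X + (0 + 0)) + b.(b.X + a.X)) | -a-> m0, -b-> m0
Q's transition system — 3 states:
  n0 = rec X. b.b.X + (b.X + (0 + 0)) + b.(b.X + a.X) | -b-> n0, -b-> n1, -b-> n2
  n1 = b.(rec X. b.b.X + (b.X + (0 + 0)) + b.(b.X + a.X)) | -b-> n0
  n2 = b.(rec X. b.b.X + (b.X + (0 + 0)) + b.(b.X + a.X)) + a.(rec X. b.b.X + (b.X + (0 + 0)) + b.(b.X + a.X)) | -a-> n0, -b-> n0
Coarsest stable partition (strong bisimilarity classes):
  B0 = {m0}
  B1 = {m1}
  B2 = {m2}
  B3 = {n0}
  B4 = {n1}
  B5 = {n2}
m0 ∈ B0, n0 ∈ B3 → different blocks

P ≁ Q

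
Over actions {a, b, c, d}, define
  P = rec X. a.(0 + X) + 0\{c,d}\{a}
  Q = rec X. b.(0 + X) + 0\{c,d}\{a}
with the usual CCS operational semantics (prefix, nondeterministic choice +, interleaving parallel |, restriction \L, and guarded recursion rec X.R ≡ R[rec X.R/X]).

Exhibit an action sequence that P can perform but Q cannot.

a

LTS(P): 2 reachable states
  s0 = rec X. a.(0 + X) + 0\{c,d}\{a} has moves ··a··> s1
  s1 = 0 + (rec X. a.(0 + X) + 0\{c,d}\{a}) has moves ··a··> s1
LTS(Q): 2 reachable states
  t0 = rec X. b.(0 + X) + 0\{c,d}\{a} has moves ··b··> t1
  t1 = 0 + (rec X. b.(0 + X) + 0\{c,d}\{a}) has moves ··b··> t1
Trace ⟨a⟩ through P, begin at {s0}:
  after a @ step 1: {s1}
  ✓ P
Trace ⟨a⟩ through Q, begin at {t0}:
  after a @ step 1: ∅  — Q cannot continue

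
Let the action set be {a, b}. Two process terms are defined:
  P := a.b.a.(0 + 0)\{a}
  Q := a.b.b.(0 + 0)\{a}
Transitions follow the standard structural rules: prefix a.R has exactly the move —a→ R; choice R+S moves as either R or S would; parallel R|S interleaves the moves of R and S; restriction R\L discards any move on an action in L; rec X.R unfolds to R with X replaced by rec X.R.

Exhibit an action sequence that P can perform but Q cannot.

LTS(P): 4 reachable states
  u0 = a.b.a.(0 + 0)\{a} → ··a··> u1
  u1 = b.a.(0 + 0)\{a} → ··b··> u2
  u2 = a.(0 + 0)\{a} → ··a··> u3
  u3 = (0 + 0)\{a} → stopped
LTS(Q): 4 reachable states
  v0 = a.b.b.(0 + 0)\{a} → ··a··> v1
  v1 = b.b.(0 + 0)\{a} → ··b··> v2
  v2 = b.(0 + 0)\{a} → ··b··> v3
  v3 = (0 + 0)\{a} → stopped
Executing aba from P (initial set {u0}):
  after a @ step 1: {u1}
  after b @ step 2: {u2}
  after a @ step 3: {u3}
  ✓ P
Executing aba from Q (initial set {v0}):
  after a @ step 1: {v1}
  after b @ step 2: {v2}
  after a @ step 3: no successor for Q

aba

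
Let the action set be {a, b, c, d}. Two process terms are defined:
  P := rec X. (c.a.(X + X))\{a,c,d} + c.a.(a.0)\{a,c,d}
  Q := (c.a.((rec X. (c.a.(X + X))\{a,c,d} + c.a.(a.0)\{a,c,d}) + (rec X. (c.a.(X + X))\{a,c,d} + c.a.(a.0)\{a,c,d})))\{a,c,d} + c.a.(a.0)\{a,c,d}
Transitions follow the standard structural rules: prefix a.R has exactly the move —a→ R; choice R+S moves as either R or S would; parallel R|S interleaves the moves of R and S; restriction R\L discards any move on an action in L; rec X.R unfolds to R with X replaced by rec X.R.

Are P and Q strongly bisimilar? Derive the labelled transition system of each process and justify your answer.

Reachable graph of P (3 states):
  s0 = rec X. (c.a.(X + X))\{a,c,d} + c.a.(a.0)\{a,c,d} has moves -c-> s1
  s1 = a.(a.0)\{a,c,d} has moves -a-> s2
  s2 = (a.0)\{a,c,d} has moves (no moves)
Reachable graph of Q (3 states):
  t0 = (c.a.((rec X. (c.a.(X + X))\{a,c,d} + c.a.(a.0)\{a,c,d}) + (rec X. (c.a.(X + X))\{a,c,d} + c.a.(a.0)\{a,c,d})))\{a,c,d} + c.a.(a.0)\{a,c,d} has moves -c-> t1
  t1 = a.(a.0)\{a,c,d} has moves -a-> t2
  t2 = (a.0)\{a,c,d} has moves (no moves)
Bisimilarity quotient blocks:
  B0 = {s0, t0}
  B1 = {s1, t1}
  B2 = {s2, t2}
s0 ∈ B0, t0 ∈ B0 → same block

P ~ Q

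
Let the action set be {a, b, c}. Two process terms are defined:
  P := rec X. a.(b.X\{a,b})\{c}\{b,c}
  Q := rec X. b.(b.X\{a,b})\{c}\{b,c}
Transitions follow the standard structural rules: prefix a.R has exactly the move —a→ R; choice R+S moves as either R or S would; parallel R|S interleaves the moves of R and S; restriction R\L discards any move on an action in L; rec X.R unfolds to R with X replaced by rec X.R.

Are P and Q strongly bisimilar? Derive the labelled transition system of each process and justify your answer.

NO

Reachable graph of P (2 states):
  p0 = rec X. a.(b.X\{a,b})\{c}\{b,c} → ··a··> p1
  p1 = (b.(rec X. a.(b.X\{a,b})\{c}\{b,c})\{a,b})\{c}\{b,c} → stopped
Reachable graph of Q (2 states):
  q0 = rec X. b.(b.X\{a,b})\{c}\{b,c} → ··b··> q1
  q1 = (b.(rec X. b.(b.X\{a,b})\{c}\{b,c})\{a,b})\{c}\{b,c} → stopped
Partition-refinement fixed point:
  B0 = {p0}
  B1 = {p1, q1}
  B2 = {q0}
p0 ∈ B0, q0 ∈ B2 → different blocks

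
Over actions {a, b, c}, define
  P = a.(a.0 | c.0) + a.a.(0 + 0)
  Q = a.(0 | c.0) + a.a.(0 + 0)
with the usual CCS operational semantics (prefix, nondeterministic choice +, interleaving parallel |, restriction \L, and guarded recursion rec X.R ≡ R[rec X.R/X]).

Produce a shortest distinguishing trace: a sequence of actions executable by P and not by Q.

aac

Reachable graph of P (7 states):
  p0 = a.(a.0 | c.0) + a.a.(0 + 0) → -a-> p1, -a-> p2
  p1 = a.(0 + 0) → -a-> p3
  p2 = a.0 | c.0 → -a-> p4, -c-> p5
  p3 = 0 + 0 → ∅
  p4 = 0 | c.0 → -c-> p6
  p5 = a.0 | 0 → -a-> p6
  p6 = 0 | 0 → ∅
Reachable graph of Q (5 states):
  q0 = a.(0 | c.0) + a.a.(0 + 0) → -a-> q1, -a-> q2
  q1 = 0 | c.0 → -c-> q3
  q2 = a.(0 + 0) → -a-> q4
  q3 = 0 | 0 → ∅
  q4 = 0 + 0 → ∅
Trace ⟨aac⟩ through P, begin at {p0}:
  step 1 (a): {p1, p2}
  step 2 (a): {p3, p4}
  step 3 (c): {p6}
  P completes σ.
Trace ⟨aac⟩ through Q, begin at {q0}:
  step 1 (a): {q1, q2}
  step 2 (a): {q4}
  step 3 (c): ∅ (Q stuck)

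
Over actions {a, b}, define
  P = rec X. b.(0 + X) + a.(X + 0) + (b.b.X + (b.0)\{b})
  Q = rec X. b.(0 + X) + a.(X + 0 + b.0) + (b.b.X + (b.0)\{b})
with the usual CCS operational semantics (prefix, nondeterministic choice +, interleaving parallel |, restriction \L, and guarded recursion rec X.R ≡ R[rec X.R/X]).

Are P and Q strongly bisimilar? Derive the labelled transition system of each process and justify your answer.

P's transition system — 4 states:
  s0 = rec X. b.(0 + X) + a.(X + 0) + (b.b.X + (b.0)\{b}) :: —a→ s1, —b→ s2, —b→ s3
  s1 = (rec X. b.(0 + X) + a.(X + 0) + (b.b.X + (b.0)\{b})) + 0 :: —a→ s1, —b→ s2, —b→ s3
  s2 = 0 + (rec X. b.(0 + X) + a.(X + 0) + (b.b.X + (b.0)\{b})) :: —a→ s1, —b→ s2, —b→ s3
  s3 = b.(rec X. b.(0 + X) + a.(X + 0) + (b.b.X + (b.0)\{b})) :: —b→ s0
Q's transition system — 5 states:
  t0 = rec X. b.(0 + X) + a.(X + 0 + b.0) + (b.b.X + (b.0)\{b}) :: —a→ t1, —b→ t2, —b→ t3
  t1 = (rec X. b.(0 + X) + a.(X + 0 + b.0) + (b.b.X + (b.0)\{b})) + 0 + b.0 :: —a→ t1, —b→ t2, —b→ t3, —b→ t4
  t2 = 0 + (rec X. b.(0 + X) + a.(X + 0 + b.0) + (b.b.X + (b.0)\{b})) :: —a→ t1, —b→ t2, —b→ t3
  t3 = b.(rec X. b.(0 + X) + a.(X + 0 + b.0) + (b.b.X + (b.0)\{b})) :: —b→ t0
  t4 = 0 :: stopped
Coarsest stable partition (strong bisimilarity classes):
  B0 = {s0, s1, s2}
  B1 = {s3}
  B2 = {t0, t2}
  B3 = {t1}
  B4 = {t3}
  B5 = {t4}
s0 ∈ B0, t0 ∈ B2 → different blocks

P ≁ Q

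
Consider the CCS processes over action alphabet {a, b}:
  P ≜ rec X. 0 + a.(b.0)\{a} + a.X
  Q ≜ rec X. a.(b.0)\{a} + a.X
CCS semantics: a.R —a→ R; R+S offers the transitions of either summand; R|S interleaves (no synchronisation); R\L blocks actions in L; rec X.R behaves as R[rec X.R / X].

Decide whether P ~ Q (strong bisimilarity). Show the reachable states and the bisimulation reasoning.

P's transition system — 3 states:
  u0 = rec X. 0 + a.(b.0)\{a} + a.X ⊢ ··a··> u0, ··a··> u1
  u1 = (b.0)\{a} ⊢ ··b··> u2
  u2 = 0\{a} ⊢ stopped
Q's transition system — 3 states:
  v0 = rec X. a.(b.0)\{a} + a.X ⊢ ··a··> v0, ··a··> v1
  v1 = (b.0)\{a} ⊢ ··b··> v2
  v2 = 0\{a} ⊢ stopped
Coarsest stable partition (strong bisimilarity classes):
  B0 = {u0, v0}
  B1 = {u1, v1}
  B2 = {u2, v2}
u0 ∈ B0, v0 ∈ B0 → same block

YES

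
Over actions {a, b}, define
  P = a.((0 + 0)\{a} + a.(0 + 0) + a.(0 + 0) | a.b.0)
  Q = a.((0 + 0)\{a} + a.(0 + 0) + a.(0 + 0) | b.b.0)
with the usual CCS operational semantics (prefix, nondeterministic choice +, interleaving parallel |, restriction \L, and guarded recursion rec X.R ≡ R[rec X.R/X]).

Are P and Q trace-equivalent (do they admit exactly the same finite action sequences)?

trace-distinct — witness ⟨aaa⟩

LTS(P): 8 reachable states
  s0 = a.((0 + 0)\{a} + a.(0 + 0) + a.(0 + 0) | a.b.0) | =a=> s1
  s1 = (0 + 0)\{a} + a.(0 + 0) + a.(0 + 0) | a.b.0 | =a=> s2, =a=> s3, =a=> s4
  s2 = (0 + 0) | a.b.0 | =a=> s5
  s3 = 0 + 0 | deadlocked
  s4 = a.(0 + 0) | b.0 | =a=> s5, =b=> s6
  s5 = (0 + 0) | b.0 | =b=> s7
  s6 = a.(0 + 0) | 0 | =a=> s7
  s7 = (0 + 0) | 0 | deadlocked
LTS(Q): 8 reachable states
  t0 = a.((0 + 0)\{a} + a.(0 + 0) + a.(0 + 0) | b.b.0) | =a=> t1
  t1 = (0 + 0)\{a} + a.(0 + 0) + a.(0 + 0) | b.b.0 | =a=> t2, =a=> t3, =b=> t4
  t2 = (0 + 0) | b.b.0 | =b=> t5
  t3 = 0 + 0 | deadlocked
  t4 = a.(0 + 0) | b.0 | =a=> t5, =b=> t6
  t5 = (0 + 0) | b.0 | =b=> t7
  t6 = a.(0 + 0) | 0 | =a=> t7
  t7 = (0 + 0) | 0 | deadlocked
Executing aaa from P (initial set {s0}):
  [1] a ⇒ {s1}
  [2] a ⇒ {s2, s3, s4}
  [3] a ⇒ {s5}
  ✓ P
Executing aaa from Q (initial set {t0}):
  [1] a ⇒ {t1}
  [2] a ⇒ {t2, t3}
  [3] a ⇒ ∅  — Q cannot continue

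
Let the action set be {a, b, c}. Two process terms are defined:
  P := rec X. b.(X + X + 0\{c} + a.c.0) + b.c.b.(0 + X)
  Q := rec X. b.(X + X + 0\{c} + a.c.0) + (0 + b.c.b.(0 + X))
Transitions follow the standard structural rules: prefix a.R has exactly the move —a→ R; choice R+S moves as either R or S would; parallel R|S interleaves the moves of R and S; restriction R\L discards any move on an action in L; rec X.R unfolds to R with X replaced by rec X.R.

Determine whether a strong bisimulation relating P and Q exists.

P's transition system — 7 states:
  m0 = rec X. b.(X + X + 0\{c} + a.c.0) + b.c.b.(0 + X) :: =b=> m1, =b=> m2
  m1 = (rec X. b.(X + X + 0\{c} + a.c.0) + b.c.b.(0 + X)) + (rec X. b.(X + X + 0\{c} + a.c.0) + b.c.b.(0 + X)) + 0\{c} + a.c.0 :: =a=> m3, =b=> m1, =b=> m2
  m2 = c.b.(0 + (rec X. b.(X + X + 0\{c} + a.c.0) + b.c.b.(0 + X))) :: =c=> m4
  m3 = c.0 :: =c=> m5
  m4 = b.(0 + (rec X. b.(X + X + 0\{c} + a.c.0) + b.c.b.(0 + X))) :: =b=> m6
  m5 = 0 :: deadlocked
  m6 = 0 + (rec X. b.(X + X + 0\{c} + a.c.0) + b.c.b.(0 + X)) :: =b=> m1, =b=> m2
Q's transition system — 7 states:
  n0 = rec X. b.(X + X + 0\{c} + a.c.0) + (0 + b.c.b.(0 + X)) :: =b=> n1, =b=> n2
  n1 = (rec X. b.(X + X + 0\{c} + a.c.0) + (0 + b.c.b.(0 + X))) + (rec X. b.(X + X + 0\{c} + a.c.0) + (0 + b.c.b.(0 + X))) + 0\{c} + a.c.0 :: =a=> n3, =b=> n1, =b=> n2
  n2 = c.b.(0 + (rec X. b.(X + X + 0\{c} + a.c.0) + (0 + b.c.b.(0 + X)))) :: =c=> n4
  n3 = c.0 :: =c=> n5
  n4 = b.(0 + (rec X. b.(X + X + 0\{c} + a.c.0) + (0 + b.c.b.(0 + X)))) :: =b=> n6
  n5 = 0 :: deadlocked
  n6 = 0 + (rec X. b.(X + X + 0\{c} + a.c.0) + (0 + b.c.b.(0 + X))) :: =b=> n1, =b=> n2
Partition-refinement fixed point:
  B0 = {m0, m6, n0, n6}
  B1 = {m2, n2}
  B2 = {m4, n4}
  B3 = {m1, n1}
  B4 = {m3, n3}
  B5 = {m5, n5}
m0 ∈ B0, n0 ∈ B0 → same block

bisimilar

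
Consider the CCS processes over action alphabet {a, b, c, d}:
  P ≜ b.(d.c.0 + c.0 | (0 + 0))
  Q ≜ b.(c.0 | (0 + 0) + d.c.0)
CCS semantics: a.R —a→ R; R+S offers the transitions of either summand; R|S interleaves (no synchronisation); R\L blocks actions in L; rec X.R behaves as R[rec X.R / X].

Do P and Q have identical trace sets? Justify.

Reachable graph of P (5 states):
  p0 = b.(d.c.0 + c.0 | (0 + 0)) has moves —b→ p1
  p1 = d.c.0 + c.0 | (0 + 0) has moves —c→ p2, —d→ p3
  p2 = 0 | (0 + 0) has moves deadlocked
  p3 = c.0 has moves —c→ p4
  p4 = 0 has moves deadlocked
Reachable graph of Q (5 states):
  q0 = b.(c.0 | (0 + 0) + d.c.0) has moves —b→ q1
  q1 = c.0 | (0 + 0) + d.c.0 has moves —c→ q2, —d→ q3
  q2 = 0 | (0 + 0) has moves deadlocked
  q3 = c.0 has moves —c→ q4
  q4 = 0 has moves deadlocked
Partition-refinement fixed point:
  B0 = {p0, q0}
  B1 = {p1, q1}
  B2 = {p3, q3}
  B3 = {p2, p4, q2, q4}
p0 ∈ B0, q0 ∈ B0 → same block
Bisimilar ⇒ trace-equivalent.

traces(P) = traces(Q)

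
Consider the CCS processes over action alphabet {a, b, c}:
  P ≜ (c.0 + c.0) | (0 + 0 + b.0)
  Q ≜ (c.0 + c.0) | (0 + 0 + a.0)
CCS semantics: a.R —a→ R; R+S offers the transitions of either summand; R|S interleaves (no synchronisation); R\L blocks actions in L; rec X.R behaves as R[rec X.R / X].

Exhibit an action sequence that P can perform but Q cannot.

b

LTS(P): 4 reachable states
  m0 = (c.0 + c.0) | (0 + 0 + b.0) :: -b-> m1, -c-> m2
  m1 = (c.0 + c.0) | 0 :: -c-> m3
  m2 = 0 | (0 + 0 + b.0) :: -b-> m3
  m3 = 0 | 0 :: (no moves)
LTS(Q): 4 reachable states
  n0 = (c.0 + c.0) | (0 + 0 + a.0) :: -a-> n1, -c-> n2
  n1 = (c.0 + c.0) | 0 :: -c-> n3
  n2 = 0 | (0 + 0 + a.0) :: -a-> n3
  n3 = 0 | 0 :: (no moves)
Trace ⟨b⟩ through P, begin at {m0}:
  step 1 (b): {m1}
  ✓ P
Trace ⟨b⟩ through Q, begin at {n0}:
  step 1 (b): no successor for Q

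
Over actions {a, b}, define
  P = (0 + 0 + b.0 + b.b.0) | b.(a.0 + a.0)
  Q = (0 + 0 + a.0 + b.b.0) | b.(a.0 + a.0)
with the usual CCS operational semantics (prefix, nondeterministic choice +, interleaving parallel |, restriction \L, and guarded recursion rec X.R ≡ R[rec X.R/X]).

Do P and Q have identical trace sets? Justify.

trace-distinct — witness ⟨a⟩

LTS(P): 9 reachable states
  u0 = (0 + 0 + b.0 + b.b.0) | b.(a.0 + a.0) has moves ··b··> u1, ··b··> u2, ··b··> u3
  u1 = (0 + 0 + b.0 + b.b.0) | (a.0 + a.0) has moves ··a··> u4, ··b··> u5, ··b··> u6
  u2 = 0 | b.(a.0 + a.0) has moves ··b··> u5
  u3 = b.0 | b.(a.0 + a.0) has moves ··b··> u2, ··b··> u6
  u4 = (0 + 0 + b.0 + b.b.0) | 0 has moves ··b··> u7, ··b··> u8
  u5 = 0 | (a.0 + a.0) has moves ··a··> u7
  u6 = b.0 | (a.0 + a.0) has moves ··a··> u8, ··b··> u5
  u7 = 0 | 0 has moves stopped
  u8 = b.0 | 0 has moves ··b··> u7
LTS(Q): 9 reachable states
  v0 = (0 + 0 + a.0 + b.b.0) | b.(a.0 + a.0) has moves ··a··> v1, ··b··> v2, ··b··> v3
  v1 = 0 | b.(a.0 + a.0) has moves ··b··> v4
  v2 = (0 + 0 + a.0 + b.b.0) | (a.0 + a.0) has moves ··a··> v4, ··a··> v5, ··b··> v6
  v3 = b.0 | b.(a.0 + a.0) has moves ··b··> v1, ··b··> v6
  v4 = 0 | (a.0 + a.0) has moves ··a··> v7
  v5 = (0 + 0 + a.0 + b.b.0) | 0 has moves ··a··> v7, ··b··> v8
  v6 = b.0 | (a.0 + a.0) has moves ··a··> v8, ··b··> v4
  v7 = 0 | 0 has moves stopped
  v8 = b.0 | 0 has moves ··b··> v7
Run σ = ⟨a⟩ on Q: start {v0}
  [1] a ⇒ {v1}
  Q completes σ.
Run σ = ⟨a⟩ on P: start {u0}
  [1] a ⇒ ∅  — P cannot continue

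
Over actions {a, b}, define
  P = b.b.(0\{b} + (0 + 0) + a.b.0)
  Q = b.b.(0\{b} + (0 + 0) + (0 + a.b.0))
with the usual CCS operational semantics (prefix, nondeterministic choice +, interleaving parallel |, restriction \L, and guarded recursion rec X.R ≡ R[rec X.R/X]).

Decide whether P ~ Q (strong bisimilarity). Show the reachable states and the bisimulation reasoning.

bisimilar

Reachable graph of P (5 states):
  s0 = b.b.(0\{b} + (0 + 0) + a.b.0) ⊢ —b→ s1
  s1 = b.(0\{b} + (0 + 0) + a.b.0) ⊢ —b→ s2
  s2 = 0\{b} + (0 + 0) + a.b.0 ⊢ —a→ s3
  s3 = b.0 ⊢ —b→ s4
  s4 = 0 ⊢ stopped
Reachable graph of Q (5 states):
  t0 = b.b.(0\{b} + (0 + 0) + (0 + a.b.0)) ⊢ —b→ t1
  t1 = b.(0\{b} + (0 + 0) + (0 + a.b.0)) ⊢ —b→ t2
  t2 = 0\{b} + (0 + 0) + (0 + a.b.0) ⊢ —a→ t3
  t3 = b.0 ⊢ —b→ t4
  t4 = 0 ⊢ stopped
Bisimilarity quotient blocks:
  B0 = {s0, t0}
  B1 = {s1, t1}
  B2 = {s2, t2}
  B3 = {s3, t3}
  B4 = {s4, t4}
s0 ∈ B0, t0 ∈ B0 → same block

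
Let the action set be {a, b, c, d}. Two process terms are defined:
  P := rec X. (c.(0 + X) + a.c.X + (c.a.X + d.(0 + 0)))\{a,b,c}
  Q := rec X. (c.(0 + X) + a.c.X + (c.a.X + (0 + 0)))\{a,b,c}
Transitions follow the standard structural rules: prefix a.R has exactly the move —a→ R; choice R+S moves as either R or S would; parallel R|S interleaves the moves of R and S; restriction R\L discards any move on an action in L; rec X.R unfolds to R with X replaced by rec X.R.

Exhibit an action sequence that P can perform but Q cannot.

d

P's transition system — 2 states:
  u0 = rec X. (c.(0 + X) + a.c.X + (c.a.X + d.(0 + 0)))\{a,b,c} has moves ··d··> u1
  u1 = (0 + 0)\{a,b,c} has moves ·
Q's transition system — 1 states:
  v0 = rec X. (c.(0 + X) + a.c.X + (c.a.X + (0 + 0)))\{a,b,c} has moves ·
Run σ = ⟨d⟩ on P: start {u0}
  step 1 (d): {u1}
  ✓ P
Run σ = ⟨d⟩ on Q: start {v0}
  step 1 (d): no successor for Q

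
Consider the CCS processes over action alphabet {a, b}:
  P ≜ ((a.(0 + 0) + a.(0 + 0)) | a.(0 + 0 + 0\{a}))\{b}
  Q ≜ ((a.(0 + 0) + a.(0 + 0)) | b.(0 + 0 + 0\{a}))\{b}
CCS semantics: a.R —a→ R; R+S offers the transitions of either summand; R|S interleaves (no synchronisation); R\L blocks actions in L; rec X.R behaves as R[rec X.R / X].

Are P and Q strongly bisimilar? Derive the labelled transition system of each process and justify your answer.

P's transition system — 4 states:
  m0 = ((a.(0 + 0) + a.(0 + 0)) | a.(0 + 0 + 0\{a}))\{b} → =a=> m1, =a=> m2
  m1 = ((0 + 0) | a.(0 + 0 + 0\{a}))\{b} → =a=> m3
  m2 = ((a.(0 + 0) + a.(0 + 0)) | (0 + 0 + 0\{a}))\{b} → =a=> m3
  m3 = ((0 + 0) | (0 + 0 + 0\{a}))\{b} → deadlocked
Q's transition system — 2 states:
  n0 = ((a.(0 + 0) + a.(0 + 0)) | b.(0 + 0 + 0\{a}))\{b} → =a=> n1
  n1 = ((0 + 0) | b.(0 + 0 + 0\{a}))\{b} → deadlocked
Partition-refinement fixed point:
  B0 = {m0}
  B1 = {m1, m2, n0}
  B2 = {m3, n1}
m0 ∈ B0, n0 ∈ B1 → different blocks

P ≁ Q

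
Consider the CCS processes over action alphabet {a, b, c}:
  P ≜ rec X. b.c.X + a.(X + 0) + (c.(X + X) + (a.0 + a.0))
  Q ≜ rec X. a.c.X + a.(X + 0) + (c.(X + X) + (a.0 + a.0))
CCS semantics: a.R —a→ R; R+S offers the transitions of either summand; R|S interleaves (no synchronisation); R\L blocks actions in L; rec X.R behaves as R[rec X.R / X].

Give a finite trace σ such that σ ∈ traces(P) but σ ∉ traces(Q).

b

LTS(P): 5 reachable states
  m0 = rec X. b.c.X + a.(X + 0) + (c.(X + X) + (a.0 + a.0)) :: ··a··> m1, ··a··> m2, ··b··> m3, ··c··> m4
  m1 = (rec X. b.c.X + a.(X + 0) + (c.(X + X) + (a.0 + a.0))) + 0 :: ··a··> m1, ··a··> m2, ··b··> m3, ··c··> m4
  m2 = 0 :: deadlocked
  m3 = c.(rec X. b.c.X + a.(X + 0) + (c.(X + X) + (a.0 + a.0))) :: ··c··> m0
  m4 = (rec X. b.c.X + a.(X + 0) + (c.(X + X) + (a.0 + a.0))) + (rec X. b.c.X + a.(X + 0) + (c.(X + X) + (a.0 + a.0))) :: ··a··> m1, ··a··> m2, ··b··> m3, ··c··> m4
LTS(Q): 5 reachable states
  n0 = rec X. a.c.X + a.(X + 0) + (c.(X + X) + (a.0 + a.0)) :: ··a··> n1, ··a··> n2, ··a··> n3, ··c··> n4
  n1 = (rec X. a.c.X + a.(X + 0) + (c.(X + X) + (a.0 + a.0))) + 0 :: ··a··> n1, ··a··> n2, ··a··> n3, ··c··> n4
  n2 = 0 :: deadlocked
  n3 = c.(rec X. a.c.X + a.(X + 0) + (c.(X + X) + (a.0 + a.0))) :: ··c··> n0
  n4 = (rec X. a.c.X + a.(X + 0) + (c.(X + X) + (a.0 + a.0))) + (rec X. a.c.X + a.(X + 0) + (c.(X + X) + (a.0 + a.0))) :: ··a··> n1, ··a··> n2, ··a··> n3, ··c··> n4
Executing b from P (initial set {m0}):
  [1] b ⇒ {m3}
  ✓ P
Executing b from Q (initial set {n0}):
  [1] b ⇒ ∅  — Q cannot continue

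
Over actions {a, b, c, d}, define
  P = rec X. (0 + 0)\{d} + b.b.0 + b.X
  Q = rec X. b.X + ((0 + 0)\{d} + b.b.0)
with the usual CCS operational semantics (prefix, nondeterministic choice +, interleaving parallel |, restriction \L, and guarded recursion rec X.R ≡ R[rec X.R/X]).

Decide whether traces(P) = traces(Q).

traces(P) = traces(Q)

P's transition system — 3 states:
  s0 = rec X. (0 + 0)\{d} + b.b.0 + b.X has moves —b→ s0, —b→ s1
  s1 = b.0 has moves —b→ s2
  s2 = 0 has moves stopped
Q's transition system — 3 states:
  t0 = rec X. b.X + ((0 + 0)\{d} + b.b.0) has moves —b→ t0, —b→ t1
  t1 = b.0 has moves —b→ t2
  t2 = 0 has moves stopped
Partition-refinement fixed point:
  B0 = {s0, t0}
  B1 = {s1, t1}
  B2 = {s2, t2}
s0 ∈ B0, t0 ∈ B0 → same block
Bisimilar ⇒ trace-equivalent.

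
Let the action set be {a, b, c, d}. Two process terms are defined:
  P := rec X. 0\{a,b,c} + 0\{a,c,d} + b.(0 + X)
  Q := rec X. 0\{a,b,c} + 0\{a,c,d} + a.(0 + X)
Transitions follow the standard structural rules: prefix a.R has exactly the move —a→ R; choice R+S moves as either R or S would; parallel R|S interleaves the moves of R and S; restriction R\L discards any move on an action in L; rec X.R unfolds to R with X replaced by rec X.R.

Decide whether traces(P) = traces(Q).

LTS(P): 2 reachable states
  p0 = rec X. 0\{a,b,c} + 0\{a,c,d} + b.(0 + X) → —b→ p1
  p1 = 0 + (rec X. 0\{a,b,c} + 0\{a,c,d} + b.(0 + X)) → —b→ p1
LTS(Q): 2 reachable states
  q0 = rec X. 0\{a,b,c} + 0\{a,c,d} + a.(0 + X) → —a→ q1
  q1 = 0 + (rec X. 0\{a,b,c} + 0\{a,c,d} + a.(0 + X)) → —a→ q1
Executing b from P (initial set {p0}):
  after b @ step 1: {p1}
  P completes σ.
Executing b from Q (initial set {q0}):
  after b @ step 1: no successor for Q

trace-distinct — witness ⟨b⟩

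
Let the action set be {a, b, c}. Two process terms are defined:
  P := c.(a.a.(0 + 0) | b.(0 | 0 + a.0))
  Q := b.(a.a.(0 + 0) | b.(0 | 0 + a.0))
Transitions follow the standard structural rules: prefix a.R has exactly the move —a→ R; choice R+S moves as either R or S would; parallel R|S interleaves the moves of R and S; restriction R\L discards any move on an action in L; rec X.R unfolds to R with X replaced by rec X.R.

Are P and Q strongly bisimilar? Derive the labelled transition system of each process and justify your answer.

P's transition system — 10 states:
  m0 = c.(a.a.(0 + 0) | b.(0 | 0 + a.0)) ⊢ —c→ m1
  m1 = a.a.(0 + 0) | b.(0 | 0 + a.0) ⊢ —a→ m2, —b→ m3
  m2 = a.(0 + 0) | b.(0 | 0 + a.0) ⊢ —a→ m4, —b→ m5
  m3 = a.a.(0 + 0) | (0 | 0 + a.0) ⊢ —a→ m5, —a→ m6
  m4 = (0 + 0) | b.(0 | 0 + a.0) ⊢ —b→ m7
  m5 = a.(0 + 0) | (0 | 0 + a.0) ⊢ —a→ m7, —a→ m8
  m6 = a.a.(0 + 0) | 0 ⊢ —a→ m8
  m7 = (0 + 0) | (0 | 0 + a.0) ⊢ —a→ m9
  m8 = a.(0 + 0) | 0 ⊢ —a→ m9
  m9 = (0 + 0) | 0 ⊢ ·
Q's transition system — 10 states:
  n0 = b.(a.a.(0 + 0) | b.(0 | 0 + a.0)) ⊢ —b→ n1
  n1 = a.a.(0 + 0) | b.(0 | 0 + a.0) ⊢ —a→ n2, —b→ n3
  n2 = a.(0 + 0) | b.(0 | 0 + a.0) ⊢ —a→ n4, —b→ n5
  n3 = a.a.(0 + 0) | (0 | 0 + a.0) ⊢ —a→ n5, —a→ n6
  n4 = (0 + 0) | b.(0 | 0 + a.0) ⊢ —b→ n7
  n5 = a.(0 + 0) | (0 | 0 + a.0) ⊢ —a→ n7, —a→ n8
  n6 = a.a.(0 + 0) | 0 ⊢ —a→ n8
  n7 = (0 + 0) | (0 | 0 + a.0) ⊢ —a→ n9
  n8 = a.(0 + 0) | 0 ⊢ —a→ n9
  n9 = (0 + 0) | 0 ⊢ ·
Partition-refinement fixed point:
  B0 = {m0}
  B1 = {m1, n1}
  B2 = {m3, n3}
  B3 = {m5, m6, n5, n6}
  B4 = {m7, m8, n7, n8}
  B5 = {m9, n9}
  B6 = {m2, n2}
  B7 = {m4, n4}
  B8 = {n0}
m0 ∈ B0, n0 ∈ B8 → different blocks

NO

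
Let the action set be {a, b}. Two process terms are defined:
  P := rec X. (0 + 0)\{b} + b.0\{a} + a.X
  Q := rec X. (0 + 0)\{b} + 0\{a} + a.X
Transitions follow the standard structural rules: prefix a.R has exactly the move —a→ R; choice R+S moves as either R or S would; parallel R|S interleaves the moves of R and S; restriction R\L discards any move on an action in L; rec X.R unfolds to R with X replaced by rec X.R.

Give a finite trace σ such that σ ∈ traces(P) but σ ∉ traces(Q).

b

LTS(P): 2 reachable states
  u0 = rec X. (0 + 0)\{b} + b.0\{a} + a.X has moves =a=> u0, =b=> u1
  u1 = 0\{a} has moves ·
LTS(Q): 1 reachable states
  v0 = rec X. (0 + 0)\{b} + 0\{a} + a.X has moves =a=> v0
Run σ = ⟨b⟩ on P: start {u0}
  after b @ step 1: {u1}
  P completes σ.
Run σ = ⟨b⟩ on Q: start {v0}
  after b @ step 1: no successor for Q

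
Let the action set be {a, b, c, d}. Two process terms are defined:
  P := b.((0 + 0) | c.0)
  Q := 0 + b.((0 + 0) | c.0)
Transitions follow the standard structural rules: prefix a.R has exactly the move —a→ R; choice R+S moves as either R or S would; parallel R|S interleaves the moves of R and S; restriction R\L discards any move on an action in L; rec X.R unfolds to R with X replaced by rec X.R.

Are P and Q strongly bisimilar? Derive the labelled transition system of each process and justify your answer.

LTS(P): 3 reachable states
  m0 = b.((0 + 0) | c.0) :: —b→ m1
  m1 = (0 + 0) | c.0 :: —c→ m2
  m2 = (0 + 0) | 0 :: stopped
LTS(Q): 3 reachable states
  n0 = 0 + b.((0 + 0) | c.0) :: —b→ n1
  n1 = (0 + 0) | c.0 :: —c→ n2
  n2 = (0 + 0) | 0 :: stopped
Bisimilarity quotient blocks:
  B0 = {m0, n0}
  B1 = {m1, n1}
  B2 = {m2, n2}
m0 ∈ B0, n0 ∈ B0 → same block

YES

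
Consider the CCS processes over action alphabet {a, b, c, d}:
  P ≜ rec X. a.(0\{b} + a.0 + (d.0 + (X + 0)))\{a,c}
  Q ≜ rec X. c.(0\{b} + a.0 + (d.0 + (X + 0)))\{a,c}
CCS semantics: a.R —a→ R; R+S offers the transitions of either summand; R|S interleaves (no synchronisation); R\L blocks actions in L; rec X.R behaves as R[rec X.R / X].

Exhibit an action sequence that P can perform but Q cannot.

P's transition system — 3 states:
  u0 = rec X. a.(0\{b} + a.0 + (d.0 + (X + 0)))\{a,c} | =a=> u1
  u1 = (0\{b} + a.0 + (d.0 + ((rec X. a.(0\{b} + a.0 + (d.0 + (X + 0)))\{a,c}) + 0)))\{a,c} | =d=> u2
  u2 = 0\{a,c} | (no moves)
Q's transition system — 3 states:
  v0 = rec X. c.(0\{b} + a.0 + (d.0 + (X + 0)))\{a,c} | =c=> v1
  v1 = (0\{b} + a.0 + (d.0 + ((rec X. c.(0\{b} + a.0 + (d.0 + (X + 0)))\{a,c}) + 0)))\{a,c} | =d=> v2
  v2 = 0\{a,c} | (no moves)
Trace ⟨a⟩ through P, begin at {u0}:
  [1] a ⇒ {u1}
  — P admits the full trace.
Trace ⟨a⟩ through Q, begin at {v0}:
  [1] a ⇒ no successor for Q

a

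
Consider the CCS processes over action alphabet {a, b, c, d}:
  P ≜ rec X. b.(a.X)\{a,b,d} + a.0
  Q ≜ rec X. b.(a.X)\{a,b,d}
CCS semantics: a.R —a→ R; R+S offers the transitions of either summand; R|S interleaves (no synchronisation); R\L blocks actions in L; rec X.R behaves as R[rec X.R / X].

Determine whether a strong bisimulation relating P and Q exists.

not bisimilar

LTS(P): 3 reachable states
  m0 = rec X. b.(a.X)\{a,b,d} + a.0 | —a→ m1, —b→ m2
  m1 = 0 | (no moves)
  m2 = (a.(rec X. b.(a.X)\{a,b,d} + a.0))\{a,b,d} | (no moves)
LTS(Q): 2 reachable states
  n0 = rec X. b.(a.X)\{a,b,d} | —b→ n1
  n1 = (a.(rec X. b.(a.X)\{a,b,d}))\{a,b,d} | (no moves)
Partition-refinement fixed point:
  B0 = {m0}
  B1 = {m1, m2, n1}
  B2 = {n0}
m0 ∈ B0, n0 ∈ B2 → different blocks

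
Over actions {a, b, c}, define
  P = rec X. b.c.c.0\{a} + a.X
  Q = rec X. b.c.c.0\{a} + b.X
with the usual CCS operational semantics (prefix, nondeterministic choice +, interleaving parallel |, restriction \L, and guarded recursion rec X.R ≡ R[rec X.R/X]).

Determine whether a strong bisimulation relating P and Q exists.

NO

Reachable graph of P (4 states):
  s0 = rec X. b.c.c.0\{a} + a.X :: =a=> s0, =b=> s1
  s1 = c.c.0\{a} :: =c=> s2
  s2 = c.0\{a} :: =c=> s3
  s3 = 0\{a} :: ·
Reachable graph of Q (4 states):
  t0 = rec X. b.c.c.0\{a} + b.X :: =b=> t0, =b=> t1
  t1 = c.c.0\{a} :: =c=> t2
  t2 = c.0\{a} :: =c=> t3
  t3 = 0\{a} :: ·
Bisimilarity quotient blocks:
  B0 = {s0}
  B1 = {s1, t1}
  B2 = {s2, t2}
  B3 = {s3, t3}
  B4 = {t0}
s0 ∈ B0, t0 ∈ B4 → different blocks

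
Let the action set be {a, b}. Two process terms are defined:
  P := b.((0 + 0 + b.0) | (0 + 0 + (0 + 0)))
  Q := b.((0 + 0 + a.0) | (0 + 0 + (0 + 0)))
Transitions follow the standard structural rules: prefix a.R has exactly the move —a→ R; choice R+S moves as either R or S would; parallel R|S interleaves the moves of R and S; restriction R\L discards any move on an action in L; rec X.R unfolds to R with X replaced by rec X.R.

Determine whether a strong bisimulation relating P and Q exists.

LTS(P): 3 reachable states
  p0 = b.((0 + 0 + b.0) | (0 + 0 + (0 + 0))) has moves --b--▸ p1
  p1 = (0 + 0 + b.0) | (0 + 0 + (0 + 0)) has moves --b--▸ p2
  p2 = 0 | (0 + 0 + (0 + 0)) has moves ·
LTS(Q): 3 reachable states
  q0 = b.((0 + 0 + a.0) | (0 + 0 + (0 + 0))) has moves --b--▸ q1
  q1 = (0 + 0 + a.0) | (0 + 0 + (0 + 0)) has moves --a--▸ q2
  q2 = 0 | (0 + 0 + (0 + 0)) has moves ·
Bisimilarity quotient blocks:
  B0 = {p0}
  B1 = {p1}
  B2 = {p2, q2}
  B3 = {q0}
  B4 = {q1}
p0 ∈ B0, q0 ∈ B3 → different blocks

NO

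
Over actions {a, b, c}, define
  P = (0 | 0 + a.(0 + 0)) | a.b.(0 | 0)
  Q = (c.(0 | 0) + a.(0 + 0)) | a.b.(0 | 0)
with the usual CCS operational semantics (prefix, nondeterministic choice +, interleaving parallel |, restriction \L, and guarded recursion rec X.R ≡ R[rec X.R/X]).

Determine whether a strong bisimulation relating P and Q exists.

P's transition system — 6 states:
  s0 = (0 | 0 + a.(0 + 0)) | a.b.(0 | 0) ⊢ -a-> s1, -a-> s2
  s1 = (0 + 0) | a.b.(0 | 0) ⊢ -a-> s3
  s2 = (0 | 0 + a.(0 + 0)) | b.(0 | 0) ⊢ -a-> s3, -b-> s4
  s3 = (0 + 0) | b.(0 | 0) ⊢ -b-> s5
  s4 = (0 | 0 + a.(0 + 0)) | (0 | 0) ⊢ -a-> s5
  s5 = (0 + 0) | (0 | 0) ⊢ (no moves)
Q's transition system — 9 states:
  t0 = (c.(0 | 0) + a.(0 + 0)) | a.b.(0 | 0) ⊢ -a-> t1, -a-> t2, -c-> t3
  t1 = (0 + 0) | a.b.(0 | 0) ⊢ -a-> t4
  t2 = (c.(0 | 0) + a.(0 + 0)) | b.(0 | 0) ⊢ -a-> t4, -b-> t5, -c-> t6
  t3 = 0 | 0 | a.b.(0 | 0) ⊢ -a-> t6
  t4 = (0 + 0) | b.(0 | 0) ⊢ -b-> t7
  t5 = (c.(0 | 0) + a.(0 + 0)) | (0 | 0) ⊢ -a-> t7, -c-> t8
  t6 = 0 | 0 | b.(0 | 0) ⊢ -b-> t8
  t7 = (0 + 0) | (0 | 0) ⊢ (no moves)
  t8 = 0 | 0 | (0 | 0) ⊢ (no moves)
Partition-refinement fixed point:
  B0 = {s0}
  B1 = {s1, t1, t3}
  B2 = {s3, t4, t6}
  B3 = {s5, t7, t8}
  B4 = {s2}
  B5 = {s4}
  B6 = {t0}
  B7 = {t2}
  B8 = {t5}
s0 ∈ B0, t0 ∈ B6 → different blocks

P ≁ Q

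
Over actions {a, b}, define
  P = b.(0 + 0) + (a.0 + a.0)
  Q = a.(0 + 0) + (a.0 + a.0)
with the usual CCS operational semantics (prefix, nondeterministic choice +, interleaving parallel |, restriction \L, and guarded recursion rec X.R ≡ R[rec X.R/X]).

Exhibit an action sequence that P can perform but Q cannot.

b

Reachable graph of P (3 states):
  u0 = b.(0 + 0) + (a.0 + a.0) :: =a=> u1, =b=> u2
  u1 = 0 :: ·
  u2 = 0 + 0 :: ·
Reachable graph of Q (3 states):
  v0 = a.(0 + 0) + (a.0 + a.0) :: =a=> v1, =a=> v2
  v1 = 0 :: ·
  v2 = 0 + 0 :: ·
Trace ⟨b⟩ through P, begin at {u0}:
  [1] b ⇒ {u2}
  — P admits the full trace.
Trace ⟨b⟩ through Q, begin at {v0}:
  [1] b ⇒ no successor for Q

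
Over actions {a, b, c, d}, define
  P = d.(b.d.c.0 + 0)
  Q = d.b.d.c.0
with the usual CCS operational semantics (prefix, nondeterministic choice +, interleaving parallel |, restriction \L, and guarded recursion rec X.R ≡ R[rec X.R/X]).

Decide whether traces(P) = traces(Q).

traces(P) = traces(Q)

Reachable graph of P (5 states):
  u0 = d.(b.d.c.0 + 0) has moves —d→ u1
  u1 = b.d.c.0 + 0 has moves —b→ u2
  u2 = d.c.0 has moves —d→ u3
  u3 = c.0 has moves —c→ u4
  u4 = 0 has moves ∅
Reachable graph of Q (5 states):
  v0 = d.b.d.c.0 has moves —d→ v1
  v1 = b.d.c.0 has moves —b→ v2
  v2 = d.c.0 has moves —d→ v3
  v3 = c.0 has moves —c→ v4
  v4 = 0 has moves ∅
Partition-refinement fixed point:
  B0 = {u0, v0}
  B1 = {u1, v1}
  B2 = {u2, v2}
  B3 = {u3, v3}
  B4 = {u4, v4}
u0 ∈ B0, v0 ∈ B0 → same block
Bisimilar ⇒ trace-equivalent.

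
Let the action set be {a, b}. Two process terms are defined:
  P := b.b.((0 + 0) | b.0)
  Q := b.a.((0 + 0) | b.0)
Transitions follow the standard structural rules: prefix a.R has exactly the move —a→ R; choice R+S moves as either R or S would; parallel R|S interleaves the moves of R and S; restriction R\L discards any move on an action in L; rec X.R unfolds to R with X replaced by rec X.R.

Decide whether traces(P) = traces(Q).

NO — witness ⟨bb⟩

P's transition system — 4 states:
  m0 = b.b.((0 + 0) | b.0) | --b--▸ m1
  m1 = b.((0 + 0) | b.0) | --b--▸ m2
  m2 = (0 + 0) | b.0 | --b--▸ m3
  m3 = (0 + 0) | 0 | ∅
Q's transition system — 4 states:
  n0 = b.a.((0 + 0) | b.0) | --b--▸ n1
  n1 = a.((0 + 0) | b.0) | --a--▸ n2
  n2 = (0 + 0) | b.0 | --b--▸ n3
  n3 = (0 + 0) | 0 | ∅
Trace ⟨bb⟩ through P, begin at {m0}:
  after b @ step 1: {m1}
  after b @ step 2: {m2}
  P completes σ.
Trace ⟨bb⟩ through Q, begin at {n0}:
  after b @ step 1: {n1}
  after b @ step 2: no successor for Q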